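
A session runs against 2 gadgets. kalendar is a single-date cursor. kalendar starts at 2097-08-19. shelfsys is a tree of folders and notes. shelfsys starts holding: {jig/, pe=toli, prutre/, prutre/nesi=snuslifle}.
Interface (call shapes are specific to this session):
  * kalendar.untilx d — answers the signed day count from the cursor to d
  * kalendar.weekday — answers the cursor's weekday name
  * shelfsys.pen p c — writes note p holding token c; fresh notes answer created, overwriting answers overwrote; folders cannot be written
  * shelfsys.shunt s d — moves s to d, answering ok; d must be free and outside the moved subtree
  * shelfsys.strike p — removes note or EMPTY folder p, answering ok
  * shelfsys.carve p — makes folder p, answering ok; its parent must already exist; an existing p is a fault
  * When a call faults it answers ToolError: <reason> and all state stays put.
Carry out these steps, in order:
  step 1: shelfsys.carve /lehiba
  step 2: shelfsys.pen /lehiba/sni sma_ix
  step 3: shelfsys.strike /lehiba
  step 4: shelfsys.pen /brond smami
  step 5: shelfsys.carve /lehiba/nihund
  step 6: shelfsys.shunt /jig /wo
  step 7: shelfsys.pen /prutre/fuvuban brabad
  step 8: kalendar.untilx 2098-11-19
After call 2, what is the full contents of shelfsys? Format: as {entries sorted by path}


→ shelfsys.carve(p='/lehiba')
← ok
→ shelfsys.pen(p='/lehiba/sni', c='sma_ix')
← created
→ shelfsys.strike(p='/lehiba')
← ToolError: not empty
→ shelfsys.pen(p='/brond', c='smami')
← created
→ shelfsys.carve(p='/lehiba/nihund')
← ok
→ shelfsys.shunt(s='/jig', d='/wo')
← ok
→ shelfsys.pen(p='/prutre/fuvuban', c='brabad')
← created
→ kalendar.untilx(d='2098-11-19')
← 457

Answer: {jig/, lehiba/, lehiba/sni=sma_ix, pe=toli, prutre/, prutre/nesi=snuslifle}


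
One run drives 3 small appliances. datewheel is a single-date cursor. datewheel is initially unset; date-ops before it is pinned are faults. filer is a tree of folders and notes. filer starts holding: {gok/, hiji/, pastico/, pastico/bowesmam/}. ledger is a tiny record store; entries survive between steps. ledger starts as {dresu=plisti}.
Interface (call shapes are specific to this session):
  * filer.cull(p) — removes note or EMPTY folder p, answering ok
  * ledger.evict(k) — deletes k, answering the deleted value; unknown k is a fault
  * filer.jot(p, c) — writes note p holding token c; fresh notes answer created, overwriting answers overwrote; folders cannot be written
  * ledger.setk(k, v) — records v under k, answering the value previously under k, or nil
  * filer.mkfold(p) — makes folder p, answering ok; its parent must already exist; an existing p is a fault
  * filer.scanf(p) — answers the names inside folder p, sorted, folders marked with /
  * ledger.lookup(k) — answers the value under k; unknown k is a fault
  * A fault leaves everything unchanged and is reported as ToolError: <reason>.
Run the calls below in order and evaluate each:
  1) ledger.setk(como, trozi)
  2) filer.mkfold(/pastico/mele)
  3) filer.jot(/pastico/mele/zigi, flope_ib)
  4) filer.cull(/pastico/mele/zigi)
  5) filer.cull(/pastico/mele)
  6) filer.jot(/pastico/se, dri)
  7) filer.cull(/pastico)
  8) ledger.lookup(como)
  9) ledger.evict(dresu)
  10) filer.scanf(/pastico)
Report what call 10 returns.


Answer: [bowesmam/, se]

Derivation:
I call ledger.setk using k: como, v: trozi, yielding nil.
Now I run filer.mkfold using p: /pastico/mele, yielding ok.
I run filer.jot using p: /pastico/mele/zigi, c: flope_ib, → created.
I try filer.cull using p: /pastico/mele/zigi, yielding ok.
I invoke filer.cull using p: /pastico/mele, giving ok.
I use filer.jot using p: /pastico/se, c: dri, and observe created.
I run filer.cull using p: /pastico: ToolError: not empty.
Using ledger.lookup using k: como, and observe trozi.
I try ledger.evict using k: dresu: plisti.
Using filer.scanf using p: /pastico: [bowesmam/, se].


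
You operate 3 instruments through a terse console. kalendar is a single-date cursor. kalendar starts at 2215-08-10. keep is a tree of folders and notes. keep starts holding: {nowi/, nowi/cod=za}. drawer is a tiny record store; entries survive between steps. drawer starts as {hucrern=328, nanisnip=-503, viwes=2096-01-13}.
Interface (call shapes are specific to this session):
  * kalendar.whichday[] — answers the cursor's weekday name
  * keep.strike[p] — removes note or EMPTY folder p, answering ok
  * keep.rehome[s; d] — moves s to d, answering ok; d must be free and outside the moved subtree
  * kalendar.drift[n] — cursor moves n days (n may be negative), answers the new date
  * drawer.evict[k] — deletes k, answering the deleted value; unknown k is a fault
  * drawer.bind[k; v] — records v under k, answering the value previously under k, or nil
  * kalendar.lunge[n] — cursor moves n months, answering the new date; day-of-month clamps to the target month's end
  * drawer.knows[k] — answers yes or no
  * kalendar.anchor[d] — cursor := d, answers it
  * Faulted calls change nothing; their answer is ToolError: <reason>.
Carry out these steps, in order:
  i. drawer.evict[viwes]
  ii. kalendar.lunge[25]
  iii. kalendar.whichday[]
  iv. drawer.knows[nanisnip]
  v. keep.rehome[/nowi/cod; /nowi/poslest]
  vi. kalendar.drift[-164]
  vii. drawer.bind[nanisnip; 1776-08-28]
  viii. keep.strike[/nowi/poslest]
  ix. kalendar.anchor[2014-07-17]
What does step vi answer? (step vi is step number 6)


Answer: 2217-03-30

Derivation:
>> evict(k='viwes')
<< 2096-01-13
>> lunge(n='25')
<< 2217-09-10
>> whichday()
<< Wednesday
>> knows(k='nanisnip')
<< yes
>> rehome(s='/nowi/cod', d='/nowi/poslest')
<< ok
>> drift(n='-164')
<< 2217-03-30
>> bind(k='nanisnip', v='1776-08-28')
<< -503
>> strike(p='/nowi/poslest')
<< ok
>> anchor(d='2014-07-17')
<< 2014-07-17


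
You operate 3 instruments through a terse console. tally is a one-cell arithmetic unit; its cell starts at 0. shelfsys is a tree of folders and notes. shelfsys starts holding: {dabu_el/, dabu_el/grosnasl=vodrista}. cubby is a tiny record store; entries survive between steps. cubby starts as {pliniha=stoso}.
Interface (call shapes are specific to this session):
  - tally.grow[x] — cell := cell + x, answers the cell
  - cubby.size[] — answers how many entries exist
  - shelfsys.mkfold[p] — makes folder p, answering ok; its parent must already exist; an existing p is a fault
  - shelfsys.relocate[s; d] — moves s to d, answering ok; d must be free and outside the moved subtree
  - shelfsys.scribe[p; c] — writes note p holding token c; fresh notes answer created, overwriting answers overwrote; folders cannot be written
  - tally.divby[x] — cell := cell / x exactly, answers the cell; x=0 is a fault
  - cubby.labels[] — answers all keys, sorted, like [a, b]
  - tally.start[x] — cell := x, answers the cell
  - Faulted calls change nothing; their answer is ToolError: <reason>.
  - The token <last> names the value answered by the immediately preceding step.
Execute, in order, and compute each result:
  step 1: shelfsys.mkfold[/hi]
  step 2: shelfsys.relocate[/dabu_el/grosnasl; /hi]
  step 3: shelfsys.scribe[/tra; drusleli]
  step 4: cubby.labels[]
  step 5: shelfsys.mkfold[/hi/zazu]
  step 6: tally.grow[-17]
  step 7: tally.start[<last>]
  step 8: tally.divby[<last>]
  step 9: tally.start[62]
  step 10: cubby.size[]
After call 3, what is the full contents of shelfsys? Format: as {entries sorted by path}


Next I call shelfsys.mkfold(p: /hi), which returns ok.
I invoke shelfsys.relocate(s: /dabu_el/grosnasl, d: /hi): ToolError: exists.
Invoking shelfsys.scribe(p: /tra, c: drusleli), → created.
Invoking cubby.labels, and get [pliniha].
I call shelfsys.mkfold(p: /hi/zazu), giving ok.
Now I run tally.grow(x: -17), — result: -17.
I use tally.start(x: <last>), — result: -17.
I use tally.divby(x: <last>), which returns 1.
Calling tally.start(x: 62), and observe 62.
Invoking cubby.size, and observe 1.

Answer: {dabu_el/, dabu_el/grosnasl=vodrista, hi/, tra=drusleli}


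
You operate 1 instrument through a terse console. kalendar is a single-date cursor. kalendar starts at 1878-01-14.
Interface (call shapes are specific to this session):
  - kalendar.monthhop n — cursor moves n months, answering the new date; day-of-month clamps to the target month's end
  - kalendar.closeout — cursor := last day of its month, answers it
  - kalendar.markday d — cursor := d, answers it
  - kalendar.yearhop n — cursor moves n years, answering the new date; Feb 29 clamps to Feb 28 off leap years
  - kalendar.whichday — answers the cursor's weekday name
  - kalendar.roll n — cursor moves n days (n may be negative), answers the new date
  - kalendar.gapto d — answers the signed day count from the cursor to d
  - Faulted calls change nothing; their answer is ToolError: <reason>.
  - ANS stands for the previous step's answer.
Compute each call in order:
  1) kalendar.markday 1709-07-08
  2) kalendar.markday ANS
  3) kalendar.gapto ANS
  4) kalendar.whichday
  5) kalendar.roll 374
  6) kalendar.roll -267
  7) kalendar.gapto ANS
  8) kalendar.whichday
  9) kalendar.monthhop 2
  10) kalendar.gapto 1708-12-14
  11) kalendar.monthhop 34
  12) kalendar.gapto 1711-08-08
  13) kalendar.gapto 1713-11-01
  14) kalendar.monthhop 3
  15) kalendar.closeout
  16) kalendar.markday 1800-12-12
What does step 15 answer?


Answer: 1713-01-31

Derivation:
-- 1. kalendar.markday(d: 1709-07-08) ~> 1709-07-08
-- 2. kalendar.markday(d: ANS) ~> 1709-07-08
-- 3. kalendar.gapto(d: ANS) ~> 0
-- 4. kalendar.whichday() ~> Monday
-- 5. kalendar.roll(n: 374) ~> 1710-07-17
-- 6. kalendar.roll(n: -267) ~> 1709-10-23
-- 7. kalendar.gapto(d: ANS) ~> 0
-- 8. kalendar.whichday() ~> Wednesday
-- 9. kalendar.monthhop(n: 2) ~> 1709-12-23
-- 10. kalendar.gapto(d: 1708-12-14) ~> -374
-- 11. kalendar.monthhop(n: 34) ~> 1712-10-23
-- 12. kalendar.gapto(d: 1711-08-08) ~> -442
-- 13. kalendar.gapto(d: 1713-11-01) ~> 374
-- 14. kalendar.monthhop(n: 3) ~> 1713-01-23
-- 15. kalendar.closeout() ~> 1713-01-31
-- 16. kalendar.markday(d: 1800-12-12) ~> 1800-12-12


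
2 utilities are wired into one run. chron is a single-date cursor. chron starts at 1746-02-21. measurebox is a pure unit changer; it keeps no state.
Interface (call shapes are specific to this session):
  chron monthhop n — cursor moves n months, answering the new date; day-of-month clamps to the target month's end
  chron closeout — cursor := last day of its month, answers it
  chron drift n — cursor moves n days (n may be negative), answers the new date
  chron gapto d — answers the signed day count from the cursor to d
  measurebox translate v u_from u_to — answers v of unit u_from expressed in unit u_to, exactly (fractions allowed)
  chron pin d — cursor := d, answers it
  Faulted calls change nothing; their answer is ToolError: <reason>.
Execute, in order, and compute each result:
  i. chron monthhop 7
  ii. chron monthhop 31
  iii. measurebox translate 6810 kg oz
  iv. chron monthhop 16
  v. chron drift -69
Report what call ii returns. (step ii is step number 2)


I use chron monthhop(n→7), yielding 1746-09-21.
I run chron monthhop(n→31), and get 1749-04-21.
I run measurebox translate(v→6810, u_from→kg, u_to→oz), — result: 10896000000000/45359237.
I use chron monthhop(n→16): 1750-08-21.
Using chron drift(n→-69), → 1750-06-13.

Answer: 1749-04-21


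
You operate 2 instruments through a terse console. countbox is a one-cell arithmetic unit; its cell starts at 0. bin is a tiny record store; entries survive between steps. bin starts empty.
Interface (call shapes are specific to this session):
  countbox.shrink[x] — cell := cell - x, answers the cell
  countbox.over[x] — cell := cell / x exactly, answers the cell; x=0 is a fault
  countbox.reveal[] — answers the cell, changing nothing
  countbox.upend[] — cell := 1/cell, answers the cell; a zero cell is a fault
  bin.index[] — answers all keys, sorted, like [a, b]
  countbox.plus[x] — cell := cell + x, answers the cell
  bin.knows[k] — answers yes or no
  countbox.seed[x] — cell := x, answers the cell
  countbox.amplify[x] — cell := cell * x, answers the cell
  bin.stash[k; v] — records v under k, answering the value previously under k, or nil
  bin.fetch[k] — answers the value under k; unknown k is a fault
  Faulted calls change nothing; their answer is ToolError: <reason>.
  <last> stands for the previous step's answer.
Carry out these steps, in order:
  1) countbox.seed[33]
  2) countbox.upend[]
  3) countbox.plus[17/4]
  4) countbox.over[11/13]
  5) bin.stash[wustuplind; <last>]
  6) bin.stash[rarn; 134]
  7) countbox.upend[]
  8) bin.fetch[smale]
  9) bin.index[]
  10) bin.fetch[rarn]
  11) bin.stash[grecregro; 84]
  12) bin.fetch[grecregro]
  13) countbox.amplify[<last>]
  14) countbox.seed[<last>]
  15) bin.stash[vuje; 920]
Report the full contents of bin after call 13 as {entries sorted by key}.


Do: seed[33]
See: 33
Do: upend[]
See: 1/33
Do: plus[17/4]
See: 565/132
Do: over[11/13]
See: 7345/1452
Do: stash[wustuplind; <last>]
See: nil
Do: stash[rarn; 134]
See: nil
Do: upend[]
See: 1452/7345
Do: fetch[smale]
See: ToolError: no such key smale
Do: index[]
See: [rarn, wustuplind]
Do: fetch[rarn]
See: 134
Do: stash[grecregro; 84]
See: nil
Do: fetch[grecregro]
See: 84
Do: amplify[<last>]
See: 121968/7345
Do: seed[<last>]
See: 121968/7345
Do: stash[vuje; 920]
See: nil

Answer: {grecregro=84, rarn=134, wustuplind=7345/1452}


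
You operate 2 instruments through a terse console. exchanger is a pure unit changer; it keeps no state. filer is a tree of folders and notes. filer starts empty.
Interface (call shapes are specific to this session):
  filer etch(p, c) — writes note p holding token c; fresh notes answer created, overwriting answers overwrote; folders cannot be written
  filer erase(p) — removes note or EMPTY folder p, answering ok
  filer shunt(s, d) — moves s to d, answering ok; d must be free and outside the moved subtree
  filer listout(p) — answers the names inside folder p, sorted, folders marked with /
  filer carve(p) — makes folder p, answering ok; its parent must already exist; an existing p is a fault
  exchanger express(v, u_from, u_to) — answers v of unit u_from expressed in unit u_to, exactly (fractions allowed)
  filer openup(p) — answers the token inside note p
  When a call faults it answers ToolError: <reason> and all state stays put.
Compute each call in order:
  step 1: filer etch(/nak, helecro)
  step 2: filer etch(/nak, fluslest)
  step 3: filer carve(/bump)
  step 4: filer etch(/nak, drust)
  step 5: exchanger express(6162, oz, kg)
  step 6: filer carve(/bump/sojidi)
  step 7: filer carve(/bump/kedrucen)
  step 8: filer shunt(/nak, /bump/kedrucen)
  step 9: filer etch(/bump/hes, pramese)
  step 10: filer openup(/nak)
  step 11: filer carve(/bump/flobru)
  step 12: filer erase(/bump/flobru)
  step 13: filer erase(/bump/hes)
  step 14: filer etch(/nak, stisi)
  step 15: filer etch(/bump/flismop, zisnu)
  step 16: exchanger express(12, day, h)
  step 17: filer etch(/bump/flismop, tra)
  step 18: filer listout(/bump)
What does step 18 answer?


Answer: [flismop, kedrucen/, sojidi/]

Derivation:
Do: filer etch[p=/nak; c=helecro]
See: created
Do: filer etch[p=/nak; c=fluslest]
See: overwrote
Do: filer carve[p=/bump]
See: ok
Do: filer etch[p=/nak; c=drust]
See: overwrote
Do: exchanger express[v=6162; u_from=oz; u_to=kg]
See: 139751809197/800000000
Do: filer carve[p=/bump/sojidi]
See: ok
Do: filer carve[p=/bump/kedrucen]
See: ok
Do: filer shunt[s=/nak; d=/bump/kedrucen]
See: ToolError: exists
Do: filer etch[p=/bump/hes; c=pramese]
See: created
Do: filer openup[p=/nak]
See: drust
Do: filer carve[p=/bump/flobru]
See: ok
Do: filer erase[p=/bump/flobru]
See: ok
Do: filer erase[p=/bump/hes]
See: ok
Do: filer etch[p=/nak; c=stisi]
See: overwrote
Do: filer etch[p=/bump/flismop; c=zisnu]
See: created
Do: exchanger express[v=12; u_from=day; u_to=h]
See: 288
Do: filer etch[p=/bump/flismop; c=tra]
See: overwrote
Do: filer listout[p=/bump]
See: [flismop, kedrucen/, sojidi/]


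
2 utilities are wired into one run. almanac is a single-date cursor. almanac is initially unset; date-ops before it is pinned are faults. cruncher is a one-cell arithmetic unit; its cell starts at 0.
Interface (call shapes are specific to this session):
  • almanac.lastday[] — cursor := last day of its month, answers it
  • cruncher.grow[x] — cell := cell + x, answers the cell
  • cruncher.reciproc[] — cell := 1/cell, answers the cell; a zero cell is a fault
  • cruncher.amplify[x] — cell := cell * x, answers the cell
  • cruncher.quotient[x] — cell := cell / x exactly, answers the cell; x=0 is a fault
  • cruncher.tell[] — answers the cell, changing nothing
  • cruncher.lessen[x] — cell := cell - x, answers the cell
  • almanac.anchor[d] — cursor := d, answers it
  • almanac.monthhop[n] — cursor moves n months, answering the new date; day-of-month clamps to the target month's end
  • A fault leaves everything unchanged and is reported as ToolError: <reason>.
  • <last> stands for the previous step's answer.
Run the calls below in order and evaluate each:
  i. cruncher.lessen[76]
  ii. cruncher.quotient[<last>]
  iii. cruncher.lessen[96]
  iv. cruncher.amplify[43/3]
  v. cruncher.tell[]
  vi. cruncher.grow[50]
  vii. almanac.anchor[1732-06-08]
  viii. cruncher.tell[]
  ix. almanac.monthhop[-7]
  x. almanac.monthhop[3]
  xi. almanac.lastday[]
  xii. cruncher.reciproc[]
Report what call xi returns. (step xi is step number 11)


~$ cruncher.lessen x='76'
[out] -76
~$ cruncher.quotient x='<last>'
[out] 1
~$ cruncher.lessen x='96'
[out] -95
~$ cruncher.amplify x='43/3'
[out] -4085/3
~$ cruncher.tell
[out] -4085/3
~$ cruncher.grow x='50'
[out] -3935/3
~$ almanac.anchor d='1732-06-08'
[out] 1732-06-08
~$ cruncher.tell
[out] -3935/3
~$ almanac.monthhop n='-7'
[out] 1731-11-08
~$ almanac.monthhop n='3'
[out] 1732-02-08
~$ almanac.lastday
[out] 1732-02-29
~$ cruncher.reciproc
[out] -3/3935

Answer: 1732-02-29


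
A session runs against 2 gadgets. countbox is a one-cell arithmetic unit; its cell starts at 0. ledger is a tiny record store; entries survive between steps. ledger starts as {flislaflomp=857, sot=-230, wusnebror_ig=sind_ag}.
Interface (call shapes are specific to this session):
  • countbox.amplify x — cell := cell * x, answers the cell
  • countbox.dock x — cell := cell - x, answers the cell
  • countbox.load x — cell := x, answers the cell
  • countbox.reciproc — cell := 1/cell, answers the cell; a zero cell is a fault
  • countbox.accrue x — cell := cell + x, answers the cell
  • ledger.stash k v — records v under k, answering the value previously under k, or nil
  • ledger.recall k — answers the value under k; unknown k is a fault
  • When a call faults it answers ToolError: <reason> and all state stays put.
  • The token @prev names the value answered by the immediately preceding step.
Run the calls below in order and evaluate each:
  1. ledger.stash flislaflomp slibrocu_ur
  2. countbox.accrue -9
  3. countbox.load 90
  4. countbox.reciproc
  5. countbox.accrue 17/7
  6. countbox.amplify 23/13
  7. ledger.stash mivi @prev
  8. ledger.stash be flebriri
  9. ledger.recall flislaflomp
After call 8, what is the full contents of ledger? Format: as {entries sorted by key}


Act: ledger.stash[flislaflomp; slibrocu_ur]
Obs: 857
Act: countbox.accrue[-9]
Obs: -9
Act: countbox.load[90]
Obs: 90
Act: countbox.reciproc[]
Obs: 1/90
Act: countbox.accrue[17/7]
Obs: 1537/630
Act: countbox.amplify[23/13]
Obs: 35351/8190
Act: ledger.stash[mivi; @prev]
Obs: nil
Act: ledger.stash[be; flebriri]
Obs: nil
Act: ledger.recall[flislaflomp]
Obs: slibrocu_ur

Answer: {be=flebriri, flislaflomp=slibrocu_ur, mivi=35351/8190, sot=-230, wusnebror_ig=sind_ag}


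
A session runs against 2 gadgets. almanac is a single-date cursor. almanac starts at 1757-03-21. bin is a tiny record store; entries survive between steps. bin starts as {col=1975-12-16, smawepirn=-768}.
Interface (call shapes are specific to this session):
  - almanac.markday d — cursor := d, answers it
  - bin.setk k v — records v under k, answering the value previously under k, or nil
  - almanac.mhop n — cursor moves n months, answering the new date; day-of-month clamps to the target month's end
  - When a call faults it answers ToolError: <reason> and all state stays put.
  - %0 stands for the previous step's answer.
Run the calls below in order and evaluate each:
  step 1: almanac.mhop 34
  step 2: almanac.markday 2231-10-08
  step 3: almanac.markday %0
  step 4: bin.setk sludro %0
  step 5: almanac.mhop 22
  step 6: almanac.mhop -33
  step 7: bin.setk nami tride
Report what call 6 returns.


Answer: 2230-11-08

Derivation:
~$ almanac.mhop 34
:: 1760-01-21
~$ almanac.markday 2231-10-08
:: 2231-10-08
~$ almanac.markday %0
:: 2231-10-08
~$ bin.setk sludro %0
:: nil
~$ almanac.mhop 22
:: 2233-08-08
~$ almanac.mhop -33
:: 2230-11-08
~$ bin.setk nami tride
:: nil


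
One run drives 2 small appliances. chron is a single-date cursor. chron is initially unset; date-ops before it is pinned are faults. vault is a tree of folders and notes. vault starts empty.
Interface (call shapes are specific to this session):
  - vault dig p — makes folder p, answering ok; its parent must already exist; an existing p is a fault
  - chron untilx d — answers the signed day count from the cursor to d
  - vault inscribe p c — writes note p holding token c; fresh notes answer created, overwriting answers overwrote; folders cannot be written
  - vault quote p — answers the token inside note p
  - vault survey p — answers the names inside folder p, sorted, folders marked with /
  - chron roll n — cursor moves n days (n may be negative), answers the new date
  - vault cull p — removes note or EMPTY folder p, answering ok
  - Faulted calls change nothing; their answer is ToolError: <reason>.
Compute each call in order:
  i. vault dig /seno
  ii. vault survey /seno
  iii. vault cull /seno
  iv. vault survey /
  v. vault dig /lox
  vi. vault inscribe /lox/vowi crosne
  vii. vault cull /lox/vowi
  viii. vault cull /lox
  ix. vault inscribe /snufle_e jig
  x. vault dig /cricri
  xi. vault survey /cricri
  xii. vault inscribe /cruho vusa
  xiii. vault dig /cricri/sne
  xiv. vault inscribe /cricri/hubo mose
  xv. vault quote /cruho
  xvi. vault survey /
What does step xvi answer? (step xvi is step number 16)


~$ vault dig /seno
  ok
~$ vault survey /seno
  []
~$ vault cull /seno
  ok
~$ vault survey /
  []
~$ vault dig /lox
  ok
~$ vault inscribe /lox/vowi crosne
  created
~$ vault cull /lox/vowi
  ok
~$ vault cull /lox
  ok
~$ vault inscribe /snufle_e jig
  created
~$ vault dig /cricri
  ok
~$ vault survey /cricri
  []
~$ vault inscribe /cruho vusa
  created
~$ vault dig /cricri/sne
  ok
~$ vault inscribe /cricri/hubo mose
  created
~$ vault quote /cruho
  vusa
~$ vault survey /
  [cricri/, cruho, snufle_e]

Answer: [cricri/, cruho, snufle_e]


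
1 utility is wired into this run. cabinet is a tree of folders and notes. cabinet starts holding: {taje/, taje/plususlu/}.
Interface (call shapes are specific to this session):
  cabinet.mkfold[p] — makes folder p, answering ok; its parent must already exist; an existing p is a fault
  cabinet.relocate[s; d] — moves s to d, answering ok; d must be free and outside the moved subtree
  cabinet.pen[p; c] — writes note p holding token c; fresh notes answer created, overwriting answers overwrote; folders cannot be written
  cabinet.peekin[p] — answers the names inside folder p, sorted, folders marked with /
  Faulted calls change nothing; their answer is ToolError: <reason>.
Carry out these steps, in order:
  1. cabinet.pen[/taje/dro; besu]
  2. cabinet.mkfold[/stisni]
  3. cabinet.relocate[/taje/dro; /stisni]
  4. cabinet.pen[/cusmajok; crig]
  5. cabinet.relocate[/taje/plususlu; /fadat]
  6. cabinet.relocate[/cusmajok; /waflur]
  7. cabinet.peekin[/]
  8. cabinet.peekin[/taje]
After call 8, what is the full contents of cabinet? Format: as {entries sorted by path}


==> cabinet.pen(p: /taje/dro, c: besu)
<== created
==> cabinet.mkfold(p: /stisni)
<== ok
==> cabinet.relocate(s: /taje/dro, d: /stisni)
<== ToolError: exists
==> cabinet.pen(p: /cusmajok, c: crig)
<== created
==> cabinet.relocate(s: /taje/plususlu, d: /fadat)
<== ok
==> cabinet.relocate(s: /cusmajok, d: /waflur)
<== ok
==> cabinet.peekin(p: /)
<== [fadat/, stisni/, taje/, waflur]
==> cabinet.peekin(p: /taje)
<== [dro]

Answer: {fadat/, stisni/, taje/, taje/dro=besu, waflur=crig}


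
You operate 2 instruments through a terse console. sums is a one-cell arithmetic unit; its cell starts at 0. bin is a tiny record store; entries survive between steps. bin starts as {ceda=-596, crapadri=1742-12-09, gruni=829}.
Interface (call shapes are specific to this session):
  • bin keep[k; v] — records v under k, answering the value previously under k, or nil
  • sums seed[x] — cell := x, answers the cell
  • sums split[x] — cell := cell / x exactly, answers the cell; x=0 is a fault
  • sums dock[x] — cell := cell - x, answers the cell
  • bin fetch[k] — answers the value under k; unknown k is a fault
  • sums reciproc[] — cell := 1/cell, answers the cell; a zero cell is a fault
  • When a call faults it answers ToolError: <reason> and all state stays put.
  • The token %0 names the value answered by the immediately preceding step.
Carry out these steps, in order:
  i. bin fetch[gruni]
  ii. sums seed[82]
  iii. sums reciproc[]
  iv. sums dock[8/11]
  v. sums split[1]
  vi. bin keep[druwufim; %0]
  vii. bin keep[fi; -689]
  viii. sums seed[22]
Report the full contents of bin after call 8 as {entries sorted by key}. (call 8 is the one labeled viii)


Answer: {ceda=-596, crapadri=1742-12-09, druwufim=-645/902, fi=-689, gruni=829}

Derivation:
Do: bin fetch[k=gruni]
See: 829
Do: sums seed[x=82]
See: 82
Do: sums reciproc[]
See: 1/82
Do: sums dock[x=8/11]
See: -645/902
Do: sums split[x=1]
See: -645/902
Do: bin keep[k=druwufim; v=%0]
See: nil
Do: bin keep[k=fi; v=-689]
See: nil
Do: sums seed[x=22]
See: 22


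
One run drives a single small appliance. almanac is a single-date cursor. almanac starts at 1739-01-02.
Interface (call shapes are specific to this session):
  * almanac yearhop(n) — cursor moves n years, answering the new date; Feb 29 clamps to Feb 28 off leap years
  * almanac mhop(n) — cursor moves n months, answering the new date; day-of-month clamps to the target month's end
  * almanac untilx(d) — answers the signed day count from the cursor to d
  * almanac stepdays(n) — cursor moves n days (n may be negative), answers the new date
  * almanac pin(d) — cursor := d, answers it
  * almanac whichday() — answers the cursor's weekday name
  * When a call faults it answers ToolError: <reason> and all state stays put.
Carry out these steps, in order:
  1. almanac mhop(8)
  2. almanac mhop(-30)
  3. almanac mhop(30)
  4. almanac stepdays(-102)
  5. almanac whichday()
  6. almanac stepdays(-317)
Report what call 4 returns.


-- 1. almanac mhop(n: 8) == 1739-09-02
-- 2. almanac mhop(n: -30) == 1737-03-02
-- 3. almanac mhop(n: 30) == 1739-09-02
-- 4. almanac stepdays(n: -102) == 1739-05-23
-- 5. almanac whichday() == Saturday
-- 6. almanac stepdays(n: -317) == 1738-07-10

Answer: 1739-05-23


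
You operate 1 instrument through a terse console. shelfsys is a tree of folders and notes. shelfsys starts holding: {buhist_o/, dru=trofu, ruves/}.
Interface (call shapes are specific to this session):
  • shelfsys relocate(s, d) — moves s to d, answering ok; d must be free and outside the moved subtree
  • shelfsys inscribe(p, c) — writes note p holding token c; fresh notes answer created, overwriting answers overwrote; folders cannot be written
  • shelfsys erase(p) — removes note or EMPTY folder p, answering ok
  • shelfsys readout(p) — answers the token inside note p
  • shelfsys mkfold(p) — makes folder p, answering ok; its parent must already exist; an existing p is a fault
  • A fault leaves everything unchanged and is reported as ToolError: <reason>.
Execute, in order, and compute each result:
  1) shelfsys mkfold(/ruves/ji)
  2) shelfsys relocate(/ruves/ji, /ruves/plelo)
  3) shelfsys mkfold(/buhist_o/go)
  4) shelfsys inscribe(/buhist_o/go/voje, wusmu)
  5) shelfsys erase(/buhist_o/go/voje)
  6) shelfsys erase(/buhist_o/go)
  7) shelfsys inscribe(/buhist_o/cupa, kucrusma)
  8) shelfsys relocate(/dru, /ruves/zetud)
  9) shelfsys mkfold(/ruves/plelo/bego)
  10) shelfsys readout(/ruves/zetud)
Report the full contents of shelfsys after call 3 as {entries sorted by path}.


I try shelfsys mkfold passing p='/ruves/ji', which returns ok.
I run shelfsys relocate passing s='/ruves/ji', d='/ruves/plelo', and get ok.
Now I run shelfsys mkfold passing p='/buhist_o/go', which returns ok.
I invoke shelfsys inscribe passing p='/buhist_o/go/voje', c='wusmu', → created.
I run shelfsys erase passing p='/buhist_o/go/voje': ok.
Then shelfsys erase passing p='/buhist_o/go', which returns ok.
Now I run shelfsys inscribe passing p='/buhist_o/cupa', c='kucrusma', and get created.
I run shelfsys relocate passing s='/dru', d='/ruves/zetud', and get ok.
I call shelfsys mkfold passing p='/ruves/plelo/bego': ok.
I run shelfsys readout passing p='/ruves/zetud', and observe trofu.

Answer: {buhist_o/, buhist_o/go/, dru=trofu, ruves/, ruves/plelo/}


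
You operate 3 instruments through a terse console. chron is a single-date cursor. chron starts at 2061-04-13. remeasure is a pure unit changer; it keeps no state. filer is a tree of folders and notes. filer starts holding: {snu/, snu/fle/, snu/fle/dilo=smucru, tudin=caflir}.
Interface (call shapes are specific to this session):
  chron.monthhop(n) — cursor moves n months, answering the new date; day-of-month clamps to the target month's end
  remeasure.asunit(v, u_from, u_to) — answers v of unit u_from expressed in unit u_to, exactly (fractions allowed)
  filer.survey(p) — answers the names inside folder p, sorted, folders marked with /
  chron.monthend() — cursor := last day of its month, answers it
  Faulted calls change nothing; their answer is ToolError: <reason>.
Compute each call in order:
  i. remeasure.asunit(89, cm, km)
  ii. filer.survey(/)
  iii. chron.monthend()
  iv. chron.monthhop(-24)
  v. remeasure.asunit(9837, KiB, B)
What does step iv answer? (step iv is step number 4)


;; 1. asunit(89, cm, km) == 89/100000
;; 2. survey(/) == [snu/, tudin]
;; 3. monthend() == 2061-04-30
;; 4. monthhop(-24) == 2059-04-30
;; 5. asunit(9837, KiB, B) == 10073088

Answer: 2059-04-30


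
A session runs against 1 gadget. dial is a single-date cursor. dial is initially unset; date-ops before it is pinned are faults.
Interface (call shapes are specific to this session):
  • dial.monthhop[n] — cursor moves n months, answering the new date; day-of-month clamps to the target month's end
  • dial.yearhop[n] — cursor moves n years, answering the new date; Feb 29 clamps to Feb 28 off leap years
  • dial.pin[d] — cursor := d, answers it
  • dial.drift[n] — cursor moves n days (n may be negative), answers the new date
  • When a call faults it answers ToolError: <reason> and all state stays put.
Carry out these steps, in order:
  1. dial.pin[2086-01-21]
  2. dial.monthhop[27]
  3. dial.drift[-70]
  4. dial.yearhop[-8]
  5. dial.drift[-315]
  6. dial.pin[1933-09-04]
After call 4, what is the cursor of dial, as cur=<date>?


I run dial.pin using d=2086-01-21, which returns 2086-01-21.
I try dial.monthhop using n=27, — result: 2088-04-21.
Invoking dial.drift using n=-70, and see 2088-02-11.
Calling dial.yearhop using n=-8, giving 2080-02-11.
Now I run dial.drift using n=-315, yielding 2079-04-02.
I invoke dial.pin using d=1933-09-04, → 1933-09-04.

Answer: cur=2080-02-11


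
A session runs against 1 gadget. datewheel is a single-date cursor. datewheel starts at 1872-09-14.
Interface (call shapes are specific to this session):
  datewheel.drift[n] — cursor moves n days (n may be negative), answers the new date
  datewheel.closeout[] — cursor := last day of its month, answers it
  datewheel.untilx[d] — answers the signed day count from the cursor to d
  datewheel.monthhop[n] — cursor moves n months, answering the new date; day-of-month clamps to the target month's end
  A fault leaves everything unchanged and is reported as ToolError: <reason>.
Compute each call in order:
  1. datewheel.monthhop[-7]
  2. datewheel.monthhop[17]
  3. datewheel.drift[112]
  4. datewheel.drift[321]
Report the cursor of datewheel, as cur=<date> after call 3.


-> monthhop(-7)
<- 1872-02-14
-> monthhop(17)
<- 1873-07-14
-> drift(112)
<- 1873-11-03
-> drift(321)
<- 1874-09-20

Answer: cur=1873-11-03


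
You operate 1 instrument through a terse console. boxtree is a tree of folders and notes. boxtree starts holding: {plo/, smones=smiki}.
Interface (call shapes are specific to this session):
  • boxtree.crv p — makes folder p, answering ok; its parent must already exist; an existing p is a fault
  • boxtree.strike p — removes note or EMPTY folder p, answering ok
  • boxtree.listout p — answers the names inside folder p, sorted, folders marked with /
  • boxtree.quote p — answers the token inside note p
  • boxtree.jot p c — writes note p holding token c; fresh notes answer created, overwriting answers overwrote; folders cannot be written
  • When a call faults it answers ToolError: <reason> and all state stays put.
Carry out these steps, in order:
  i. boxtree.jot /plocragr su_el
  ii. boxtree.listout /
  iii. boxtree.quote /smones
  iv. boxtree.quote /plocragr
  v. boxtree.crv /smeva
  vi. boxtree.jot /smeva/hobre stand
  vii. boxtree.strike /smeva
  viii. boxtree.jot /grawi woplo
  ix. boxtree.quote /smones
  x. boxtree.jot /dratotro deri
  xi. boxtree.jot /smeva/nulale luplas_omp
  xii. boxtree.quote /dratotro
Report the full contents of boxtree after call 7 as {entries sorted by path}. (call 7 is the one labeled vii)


Answer: {plo/, plocragr=su_el, smeva/, smeva/hobre=stand, smones=smiki}

Derivation:
Then boxtree.jot(p=/plocragr, c=su_el), and observe created.
Invoking boxtree.listout(p=/), and see [plo/, plocragr, smones].
Now I run boxtree.quote(p=/smones), and get smiki.
I run boxtree.quote(p=/plocragr), yielding su_el.
Calling boxtree.crv(p=/smeva): ok.
I run boxtree.jot(p=/smeva/hobre, c=stand), — result: created.
Calling boxtree.strike(p=/smeva), and observe ToolError: not empty.
I invoke boxtree.jot(p=/grawi, c=woplo), and see created.
Invoking boxtree.quote(p=/smones), → smiki.
I try boxtree.jot(p=/dratotro, c=deri), → created.
I use boxtree.jot(p=/smeva/nulale, c=luplas_omp), giving created.
Then boxtree.quote(p=/dratotro), and see deri.


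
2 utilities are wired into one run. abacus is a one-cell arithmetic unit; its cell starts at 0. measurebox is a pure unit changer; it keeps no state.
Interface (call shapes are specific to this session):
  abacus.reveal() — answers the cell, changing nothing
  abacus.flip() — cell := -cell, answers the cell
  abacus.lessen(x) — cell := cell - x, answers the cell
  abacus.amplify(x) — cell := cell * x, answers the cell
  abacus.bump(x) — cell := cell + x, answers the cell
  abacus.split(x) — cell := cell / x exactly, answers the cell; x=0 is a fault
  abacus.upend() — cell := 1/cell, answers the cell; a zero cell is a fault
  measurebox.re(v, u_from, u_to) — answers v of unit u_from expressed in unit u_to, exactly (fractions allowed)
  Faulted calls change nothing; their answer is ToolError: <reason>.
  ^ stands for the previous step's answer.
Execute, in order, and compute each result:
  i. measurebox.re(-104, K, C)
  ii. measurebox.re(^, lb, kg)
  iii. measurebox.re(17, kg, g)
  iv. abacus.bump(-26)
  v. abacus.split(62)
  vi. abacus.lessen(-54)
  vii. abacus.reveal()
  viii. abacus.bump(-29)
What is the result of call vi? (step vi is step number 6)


>> measurebox.re(v→-104, u_from→K, u_to→C)
<< -7543/20
>> measurebox.re(v→^, u_from→lb, u_to→kg)
<< -342144724691/2000000000
>> measurebox.re(v→17, u_from→kg, u_to→g)
<< 17000
>> abacus.bump(x→-26)
<< -26
>> abacus.split(x→62)
<< -13/31
>> abacus.lessen(x→-54)
<< 1661/31
>> abacus.reveal()
<< 1661/31
>> abacus.bump(x→-29)
<< 762/31

Answer: 1661/31


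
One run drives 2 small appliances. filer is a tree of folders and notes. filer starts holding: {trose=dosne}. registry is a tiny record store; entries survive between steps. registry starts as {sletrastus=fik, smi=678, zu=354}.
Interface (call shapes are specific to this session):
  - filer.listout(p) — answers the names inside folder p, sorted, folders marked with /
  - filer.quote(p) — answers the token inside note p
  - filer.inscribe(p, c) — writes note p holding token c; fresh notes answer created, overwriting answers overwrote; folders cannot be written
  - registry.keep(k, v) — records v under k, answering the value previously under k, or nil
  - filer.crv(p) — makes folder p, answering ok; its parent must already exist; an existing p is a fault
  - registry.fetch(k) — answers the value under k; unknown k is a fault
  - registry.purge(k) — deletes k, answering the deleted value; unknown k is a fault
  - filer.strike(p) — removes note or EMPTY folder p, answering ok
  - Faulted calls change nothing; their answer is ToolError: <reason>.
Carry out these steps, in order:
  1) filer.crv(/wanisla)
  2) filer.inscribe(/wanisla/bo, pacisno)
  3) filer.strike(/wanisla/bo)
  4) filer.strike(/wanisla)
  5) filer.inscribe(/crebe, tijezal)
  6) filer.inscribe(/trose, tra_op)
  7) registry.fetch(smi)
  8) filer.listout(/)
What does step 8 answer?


I call filer.crv on p: /wanisla, giving ok.
I use filer.inscribe on p: /wanisla/bo, c: pacisno: created.
Using filer.strike on p: /wanisla/bo, → ok.
I use filer.strike on p: /wanisla, yielding ok.
I invoke filer.inscribe on p: /crebe, c: tijezal, and get created.
I use filer.inscribe on p: /trose, c: tra_op, — result: overwrote.
Next I call registry.fetch on k: smi, and get 678.
Using filer.listout on p: /, and see [crebe, trose].

Answer: [crebe, trose]


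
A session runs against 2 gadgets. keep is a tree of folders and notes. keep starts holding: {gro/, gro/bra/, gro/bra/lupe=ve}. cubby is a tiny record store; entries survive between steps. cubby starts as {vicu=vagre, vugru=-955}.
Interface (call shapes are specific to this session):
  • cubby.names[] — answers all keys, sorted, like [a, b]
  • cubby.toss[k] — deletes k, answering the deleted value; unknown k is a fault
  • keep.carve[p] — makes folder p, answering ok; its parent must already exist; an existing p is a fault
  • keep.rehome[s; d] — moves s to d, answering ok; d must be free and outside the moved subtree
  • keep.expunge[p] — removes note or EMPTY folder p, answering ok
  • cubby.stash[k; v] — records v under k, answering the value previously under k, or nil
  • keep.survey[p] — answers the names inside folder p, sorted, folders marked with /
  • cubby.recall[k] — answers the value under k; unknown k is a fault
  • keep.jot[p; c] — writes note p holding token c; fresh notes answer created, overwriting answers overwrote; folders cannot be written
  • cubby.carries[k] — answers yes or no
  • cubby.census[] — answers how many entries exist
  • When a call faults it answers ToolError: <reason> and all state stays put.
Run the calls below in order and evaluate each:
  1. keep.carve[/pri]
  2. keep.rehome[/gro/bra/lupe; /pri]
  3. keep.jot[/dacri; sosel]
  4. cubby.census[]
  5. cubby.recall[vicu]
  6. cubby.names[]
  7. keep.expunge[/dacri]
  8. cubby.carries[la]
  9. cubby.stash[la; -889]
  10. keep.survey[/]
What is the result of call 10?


Act: keep.carve[p: /pri]
Obs: ok
Act: keep.rehome[s: /gro/bra/lupe; d: /pri]
Obs: ToolError: exists
Act: keep.jot[p: /dacri; c: sosel]
Obs: created
Act: cubby.census[]
Obs: 2
Act: cubby.recall[k: vicu]
Obs: vagre
Act: cubby.names[]
Obs: [vicu, vugru]
Act: keep.expunge[p: /dacri]
Obs: ok
Act: cubby.carries[k: la]
Obs: no
Act: cubby.stash[k: la; v: -889]
Obs: nil
Act: keep.survey[p: /]
Obs: [gro/, pri/]

Answer: [gro/, pri/]


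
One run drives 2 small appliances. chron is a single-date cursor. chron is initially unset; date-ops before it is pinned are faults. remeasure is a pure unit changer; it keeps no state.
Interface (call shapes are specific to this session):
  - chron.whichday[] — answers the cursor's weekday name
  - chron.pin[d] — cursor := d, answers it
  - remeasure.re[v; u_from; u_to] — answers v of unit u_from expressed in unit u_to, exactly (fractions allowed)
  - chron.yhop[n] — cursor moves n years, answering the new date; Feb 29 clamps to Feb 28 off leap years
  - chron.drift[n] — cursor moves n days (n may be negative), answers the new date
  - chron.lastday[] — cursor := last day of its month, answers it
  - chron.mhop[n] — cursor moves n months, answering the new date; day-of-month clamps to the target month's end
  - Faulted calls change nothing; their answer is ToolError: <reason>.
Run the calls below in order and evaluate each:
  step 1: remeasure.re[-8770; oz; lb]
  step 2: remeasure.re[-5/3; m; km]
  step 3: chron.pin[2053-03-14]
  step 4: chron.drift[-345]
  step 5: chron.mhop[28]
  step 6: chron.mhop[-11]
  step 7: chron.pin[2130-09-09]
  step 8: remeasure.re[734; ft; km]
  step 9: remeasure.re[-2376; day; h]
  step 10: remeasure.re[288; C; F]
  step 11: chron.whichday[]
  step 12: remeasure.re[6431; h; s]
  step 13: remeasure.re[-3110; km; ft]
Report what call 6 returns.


Answer: 2053-09-03

Derivation:
Then remeasure.re(v='-8770', u_from='oz', u_to='lb'), and see -4385/8.
I run remeasure.re(v='-5/3', u_from='m', u_to='km'), yielding -1/600.
Then chron.pin(d='2053-03-14'), giving 2053-03-14.
Then chron.drift(n='-345'), — result: 2052-04-03.
Calling chron.mhop(n='28'), and observe 2054-08-03.
Next I call chron.mhop(n='-11'), giving 2053-09-03.
I use chron.pin(d='2130-09-09'), — result: 2130-09-09.
Calling remeasure.re(v='734', u_from='ft', u_to='km'), giving 139827/625000.
Using remeasure.re(v='-2376', u_from='day', u_to='h'), — result: -57024.
Using remeasure.re(v='288', u_from='C', u_to='F'): 2752/5.
Next I call chron.whichday, yielding Saturday.
I call remeasure.re(v='6431', u_from='h', u_to='s'), and see 23151600.
Calling remeasure.re(v='-3110', u_from='km', u_to='ft'), and observe -3887500000/381.
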